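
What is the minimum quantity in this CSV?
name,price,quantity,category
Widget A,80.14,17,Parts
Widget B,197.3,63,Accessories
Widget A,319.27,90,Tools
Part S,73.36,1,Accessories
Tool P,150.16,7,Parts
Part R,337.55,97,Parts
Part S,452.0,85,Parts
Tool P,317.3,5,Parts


Computing minimum quantity:
Values: [17, 63, 90, 1, 7, 97, 85, 5]
Min = 1

1


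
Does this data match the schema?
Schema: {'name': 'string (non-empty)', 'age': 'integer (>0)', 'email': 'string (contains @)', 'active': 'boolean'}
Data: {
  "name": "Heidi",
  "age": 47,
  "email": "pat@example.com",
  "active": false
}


Validating each field against schema:
  name: OK (non-empty string)
  age: OK (positive integer)
  email: OK (string with @)
  active: OK (boolean)

Result: VALID

VALID


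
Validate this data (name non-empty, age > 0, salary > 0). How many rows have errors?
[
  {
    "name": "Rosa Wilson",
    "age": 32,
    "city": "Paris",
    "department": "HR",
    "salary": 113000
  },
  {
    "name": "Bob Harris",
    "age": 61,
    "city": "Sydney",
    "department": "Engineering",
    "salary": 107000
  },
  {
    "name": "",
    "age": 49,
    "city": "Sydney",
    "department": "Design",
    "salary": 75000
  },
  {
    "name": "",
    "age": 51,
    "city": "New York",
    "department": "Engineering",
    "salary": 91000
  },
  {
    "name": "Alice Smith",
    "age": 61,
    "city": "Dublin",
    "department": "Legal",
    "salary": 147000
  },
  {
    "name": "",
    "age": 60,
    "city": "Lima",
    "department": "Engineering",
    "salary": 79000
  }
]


Validating 6 records:
Rules: name non-empty, age > 0, salary > 0

  Row 1 (Rosa Wilson): OK
  Row 2 (Bob Harris): OK
  Row 3 (???): empty name
  Row 4 (???): empty name
  Row 5 (Alice Smith): OK
  Row 6 (???): empty name

Total errors: 3

3 errors


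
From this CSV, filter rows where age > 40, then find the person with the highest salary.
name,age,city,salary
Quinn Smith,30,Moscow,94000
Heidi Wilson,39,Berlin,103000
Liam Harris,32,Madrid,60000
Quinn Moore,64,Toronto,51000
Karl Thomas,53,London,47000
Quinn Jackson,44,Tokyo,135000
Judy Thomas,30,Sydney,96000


Filter: age > 40
Sort by: salary (descending)

Filtered records (3):
  Quinn Jackson, age 44, salary $135000
  Quinn Moore, age 64, salary $51000
  Karl Thomas, age 53, salary $47000

Highest salary: Quinn Jackson ($135000)

Quinn Jackson


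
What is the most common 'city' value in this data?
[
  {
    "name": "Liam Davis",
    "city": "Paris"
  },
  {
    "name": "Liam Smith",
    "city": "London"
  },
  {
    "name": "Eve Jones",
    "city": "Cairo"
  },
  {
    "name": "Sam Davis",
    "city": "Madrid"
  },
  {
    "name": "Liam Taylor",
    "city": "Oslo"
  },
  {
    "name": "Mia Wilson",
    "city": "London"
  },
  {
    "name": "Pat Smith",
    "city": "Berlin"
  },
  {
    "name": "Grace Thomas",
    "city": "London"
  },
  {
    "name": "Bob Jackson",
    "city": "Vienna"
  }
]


Counting 'city' values across 9 records:

  London: 3 ###
  Paris: 1 #
  Cairo: 1 #
  Madrid: 1 #
  Oslo: 1 #
  Berlin: 1 #
  Vienna: 1 #

Most common: London (3 times)

London (3 times)


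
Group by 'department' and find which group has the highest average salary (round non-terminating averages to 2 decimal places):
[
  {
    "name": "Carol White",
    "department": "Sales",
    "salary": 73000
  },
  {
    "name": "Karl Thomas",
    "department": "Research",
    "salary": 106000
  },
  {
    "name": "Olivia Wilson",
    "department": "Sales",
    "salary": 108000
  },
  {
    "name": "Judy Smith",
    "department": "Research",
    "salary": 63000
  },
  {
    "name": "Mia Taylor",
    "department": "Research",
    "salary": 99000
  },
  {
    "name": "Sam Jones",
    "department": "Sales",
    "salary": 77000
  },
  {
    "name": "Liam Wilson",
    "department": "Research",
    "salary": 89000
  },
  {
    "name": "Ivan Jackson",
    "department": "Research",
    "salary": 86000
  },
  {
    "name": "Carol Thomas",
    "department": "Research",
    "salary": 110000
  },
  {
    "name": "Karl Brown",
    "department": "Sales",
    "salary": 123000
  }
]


Group by: department

Groups:
  Research: 6 people, avg salary = 553000/6 ≈ $92166.67
  Sales: 4 people, avg salary = 381000/4 = $95250

Highest average salary: Sales ($95250)

Sales ($95250)


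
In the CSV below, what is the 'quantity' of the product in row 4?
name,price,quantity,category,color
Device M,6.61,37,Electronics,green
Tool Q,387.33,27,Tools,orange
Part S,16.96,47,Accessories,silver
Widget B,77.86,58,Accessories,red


Query: Row 4 ('Widget B'), column 'quantity'
Value: 58

58


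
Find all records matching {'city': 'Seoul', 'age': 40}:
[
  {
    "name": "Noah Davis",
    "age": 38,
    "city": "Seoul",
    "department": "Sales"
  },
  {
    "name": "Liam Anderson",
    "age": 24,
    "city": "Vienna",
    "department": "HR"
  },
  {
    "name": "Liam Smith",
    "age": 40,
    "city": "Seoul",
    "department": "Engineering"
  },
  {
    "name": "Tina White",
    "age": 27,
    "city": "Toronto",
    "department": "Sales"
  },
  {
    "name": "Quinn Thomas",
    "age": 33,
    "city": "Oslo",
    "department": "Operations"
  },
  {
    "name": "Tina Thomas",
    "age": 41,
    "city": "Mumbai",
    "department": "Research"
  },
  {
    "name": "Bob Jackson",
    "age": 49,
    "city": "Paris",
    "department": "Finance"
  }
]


Search criteria: {'city': 'Seoul', 'age': 40}

Checking 7 records:
  Noah Davis: {city: Seoul, age: 38}
  Liam Anderson: {city: Vienna, age: 24}
  Liam Smith: {city: Seoul, age: 40} <-- MATCH
  Tina White: {city: Toronto, age: 27}
  Quinn Thomas: {city: Oslo, age: 33}
  Tina Thomas: {city: Mumbai, age: 41}
  Bob Jackson: {city: Paris, age: 49}

Matches: ["Liam Smith"]

["Liam Smith"]


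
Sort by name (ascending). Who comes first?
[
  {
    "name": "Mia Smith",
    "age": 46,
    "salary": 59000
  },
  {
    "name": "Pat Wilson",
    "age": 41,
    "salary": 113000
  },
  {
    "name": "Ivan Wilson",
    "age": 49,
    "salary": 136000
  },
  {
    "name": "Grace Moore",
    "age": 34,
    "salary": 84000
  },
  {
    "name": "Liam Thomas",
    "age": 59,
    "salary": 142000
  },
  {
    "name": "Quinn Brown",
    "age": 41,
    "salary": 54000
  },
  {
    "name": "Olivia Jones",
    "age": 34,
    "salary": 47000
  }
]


Sort by: name (ascending)

Sorted order:
  1. Grace Moore (name = Grace Moore)
  2. Ivan Wilson (name = Ivan Wilson)
  3. Liam Thomas (name = Liam Thomas)
  4. Mia Smith (name = Mia Smith)
  5. Olivia Jones (name = Olivia Jones)
  6. Pat Wilson (name = Pat Wilson)
  7. Quinn Brown (name = Quinn Brown)

First: Grace Moore

Grace Moore


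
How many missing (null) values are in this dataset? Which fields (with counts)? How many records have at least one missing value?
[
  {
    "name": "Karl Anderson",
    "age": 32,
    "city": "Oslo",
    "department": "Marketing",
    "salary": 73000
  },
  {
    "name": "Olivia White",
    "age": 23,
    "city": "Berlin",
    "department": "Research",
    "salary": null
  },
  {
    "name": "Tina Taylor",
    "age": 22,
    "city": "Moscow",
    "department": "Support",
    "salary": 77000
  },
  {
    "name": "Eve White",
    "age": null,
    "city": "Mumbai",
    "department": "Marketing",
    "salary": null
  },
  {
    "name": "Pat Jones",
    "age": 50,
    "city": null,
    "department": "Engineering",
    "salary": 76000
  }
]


Checking for missing (null) values in 5 records:

  Karl Anderson: complete
  Olivia White: salary
  Tina Taylor: complete
  Eve White: age, salary
  Pat Jones: city

Per field:
  name: 0 missing
  age: 1 missing
  city: 1 missing
  department: 0 missing
  salary: 2 missing

Total missing values: 4
Records with any missing: 3

4 missing values (age: 1, city: 1, salary: 2); 3 incomplete records


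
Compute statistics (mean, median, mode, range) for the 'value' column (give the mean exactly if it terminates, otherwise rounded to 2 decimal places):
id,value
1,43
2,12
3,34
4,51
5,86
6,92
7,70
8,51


Data: [43, 12, 34, 51, 86, 92, 70, 51]
Count: 8
Sum: 439
Mean: 439/8 = 54.875
Sorted: [12, 34, 43, 51, 51, 70, 86, 92]
Median: 51.0
Mode: 51 (2 times)
Range: 92 - 12 = 80
Min: 12, Max: 92

mean=54.875, median=51.0, mode=51, range=80


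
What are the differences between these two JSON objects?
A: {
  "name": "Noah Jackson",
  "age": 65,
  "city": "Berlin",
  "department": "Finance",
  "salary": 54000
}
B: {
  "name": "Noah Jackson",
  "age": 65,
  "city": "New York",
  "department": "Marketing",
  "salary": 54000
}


Comparing each field (in key order):
  name: same
  age: same
  city: DIFFERENT
  department: DIFFERENT
  salary: same
Differences:
  city: Berlin -> New York
  department: Finance -> Marketing

2 field(s) changed

2 changes: city, department


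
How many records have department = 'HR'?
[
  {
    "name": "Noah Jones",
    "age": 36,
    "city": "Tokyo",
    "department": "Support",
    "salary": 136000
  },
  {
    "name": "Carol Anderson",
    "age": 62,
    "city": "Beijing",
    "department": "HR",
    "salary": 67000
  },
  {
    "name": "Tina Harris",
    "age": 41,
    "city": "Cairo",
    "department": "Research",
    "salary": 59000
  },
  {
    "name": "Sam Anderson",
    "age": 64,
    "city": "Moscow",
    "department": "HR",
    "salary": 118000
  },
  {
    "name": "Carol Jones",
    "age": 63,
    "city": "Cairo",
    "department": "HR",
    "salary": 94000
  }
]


Data: 5 records
Condition: department = 'HR'

Checking each record:
  Noah Jones: Support
  Carol Anderson: HR MATCH
  Tina Harris: Research
  Sam Anderson: HR MATCH
  Carol Jones: HR MATCH

Count: 3

3


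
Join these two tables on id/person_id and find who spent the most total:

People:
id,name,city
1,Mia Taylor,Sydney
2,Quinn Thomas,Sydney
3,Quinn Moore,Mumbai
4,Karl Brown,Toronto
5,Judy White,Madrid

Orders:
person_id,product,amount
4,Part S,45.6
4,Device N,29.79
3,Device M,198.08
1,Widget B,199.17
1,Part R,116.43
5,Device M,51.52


Join on: people.id = orders.person_id

Joined rows:
  Karl Brown (Toronto) bought Part S for $45.6
  Karl Brown (Toronto) bought Device N for $29.79
  Quinn Moore (Mumbai) bought Device M for $198.08
  Mia Taylor (Sydney) bought Widget B for $199.17
  Mia Taylor (Sydney) bought Part R for $116.43
  Judy White (Madrid) bought Device M for $51.52

Total per person:
  Mia Taylor: $315.60
  Quinn Moore: $198.08
  Karl Brown: $75.39
  Judy White: $51.52

Top spender: Mia Taylor ($315.60)

Mia Taylor ($315.60)


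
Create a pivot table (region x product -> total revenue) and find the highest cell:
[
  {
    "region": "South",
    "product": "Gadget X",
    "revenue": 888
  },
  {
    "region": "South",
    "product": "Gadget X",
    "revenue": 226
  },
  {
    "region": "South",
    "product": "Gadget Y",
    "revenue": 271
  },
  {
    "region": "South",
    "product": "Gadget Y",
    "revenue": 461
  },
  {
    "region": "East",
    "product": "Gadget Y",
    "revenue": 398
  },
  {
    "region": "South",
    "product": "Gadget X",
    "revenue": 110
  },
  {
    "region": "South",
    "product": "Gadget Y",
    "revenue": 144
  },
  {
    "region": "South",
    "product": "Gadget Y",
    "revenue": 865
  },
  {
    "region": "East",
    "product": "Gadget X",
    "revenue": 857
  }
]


Pivot: region (rows) x product (columns) -> total revenue

     Gadget X      Gadget Y    
East           857           398  
South         1224          1741  

Highest: South / Gadget Y = $1741

South / Gadget Y = $1741


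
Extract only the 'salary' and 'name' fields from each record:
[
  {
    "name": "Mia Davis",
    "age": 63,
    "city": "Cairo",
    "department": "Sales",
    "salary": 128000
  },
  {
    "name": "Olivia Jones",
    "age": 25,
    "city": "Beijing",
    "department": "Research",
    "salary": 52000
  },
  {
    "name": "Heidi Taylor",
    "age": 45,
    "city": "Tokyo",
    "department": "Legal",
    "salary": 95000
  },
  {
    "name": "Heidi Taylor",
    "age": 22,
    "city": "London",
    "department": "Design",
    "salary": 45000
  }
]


Original: 4 records with fields: name, age, city, department, salary
Keep: ['salary', 'name']
Drop: ['age', 'city', 'department']
Result: 4 records, 2 fields each

[
  {
    "salary": 128000,
    "name": "Mia Davis"
  },
  {
    "salary": 52000,
    "name": "Olivia Jones"
  },
  {
    "salary": 95000,
    "name": "Heidi Taylor"
  },
  {
    "salary": 45000,
    "name": "Heidi Taylor"
  }
]


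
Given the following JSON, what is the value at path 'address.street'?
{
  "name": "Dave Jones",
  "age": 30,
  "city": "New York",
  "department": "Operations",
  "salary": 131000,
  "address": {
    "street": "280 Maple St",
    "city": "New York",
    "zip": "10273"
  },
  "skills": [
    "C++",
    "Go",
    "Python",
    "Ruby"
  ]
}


Query: address.street
Path: address -> street
Value: 280 Maple St

280 Maple St


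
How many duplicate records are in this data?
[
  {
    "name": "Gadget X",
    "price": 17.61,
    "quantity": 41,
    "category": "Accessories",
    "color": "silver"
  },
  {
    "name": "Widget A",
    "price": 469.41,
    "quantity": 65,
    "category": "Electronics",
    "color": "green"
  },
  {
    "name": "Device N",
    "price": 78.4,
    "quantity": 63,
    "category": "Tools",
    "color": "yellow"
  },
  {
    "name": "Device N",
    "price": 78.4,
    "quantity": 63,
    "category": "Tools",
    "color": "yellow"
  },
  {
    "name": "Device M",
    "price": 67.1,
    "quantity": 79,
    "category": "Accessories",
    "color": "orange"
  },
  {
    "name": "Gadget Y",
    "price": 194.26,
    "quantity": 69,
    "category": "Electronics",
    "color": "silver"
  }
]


Checking 6 records for duplicates:

  Row 1: Gadget X ($17.61, qty 41)
  Row 2: Widget A ($469.41, qty 65)
  Row 3: Device N ($78.4, qty 63)
  Row 4: Device N ($78.4, qty 63) <-- DUPLICATE
  Row 5: Device M ($67.1, qty 79)
  Row 6: Gadget Y ($194.26, qty 69)

Duplicates found: 1
Unique records: 5

1 duplicates, 5 unique


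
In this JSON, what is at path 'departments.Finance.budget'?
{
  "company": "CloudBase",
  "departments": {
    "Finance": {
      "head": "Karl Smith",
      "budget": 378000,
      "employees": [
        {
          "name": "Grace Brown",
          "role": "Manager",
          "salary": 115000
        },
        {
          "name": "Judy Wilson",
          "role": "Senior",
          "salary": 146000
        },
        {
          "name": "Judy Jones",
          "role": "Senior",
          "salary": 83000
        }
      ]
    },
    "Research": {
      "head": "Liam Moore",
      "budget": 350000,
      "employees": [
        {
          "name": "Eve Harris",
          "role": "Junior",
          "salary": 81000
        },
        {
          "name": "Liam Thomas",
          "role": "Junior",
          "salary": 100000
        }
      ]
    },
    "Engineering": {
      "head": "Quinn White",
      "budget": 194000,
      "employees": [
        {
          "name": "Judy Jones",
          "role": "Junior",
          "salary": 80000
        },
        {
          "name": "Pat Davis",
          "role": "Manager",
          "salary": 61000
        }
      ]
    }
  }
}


Path: departments.Finance.budget

Navigate:
  -> departments
  -> Finance
  -> budget = 378000

378000


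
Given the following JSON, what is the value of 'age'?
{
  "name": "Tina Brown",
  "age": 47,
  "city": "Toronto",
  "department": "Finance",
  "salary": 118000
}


Looking up field 'age'
Value: 47

47


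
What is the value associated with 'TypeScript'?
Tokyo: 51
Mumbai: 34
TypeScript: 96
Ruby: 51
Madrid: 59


Looking up key 'TypeScript'
Value: 96

96


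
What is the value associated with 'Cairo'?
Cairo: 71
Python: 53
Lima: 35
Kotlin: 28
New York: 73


Looking up key 'Cairo'
Value: 71

71


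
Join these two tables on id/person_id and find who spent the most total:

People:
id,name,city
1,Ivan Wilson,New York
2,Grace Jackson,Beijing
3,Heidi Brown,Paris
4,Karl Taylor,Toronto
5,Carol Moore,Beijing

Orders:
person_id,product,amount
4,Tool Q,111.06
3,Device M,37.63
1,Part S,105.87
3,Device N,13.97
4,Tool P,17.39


Join on: people.id = orders.person_id

Joined rows:
  Karl Taylor (Toronto) bought Tool Q for $111.06
  Heidi Brown (Paris) bought Device M for $37.63
  Ivan Wilson (New York) bought Part S for $105.87
  Heidi Brown (Paris) bought Device N for $13.97
  Karl Taylor (Toronto) bought Tool P for $17.39

Total per person:
  Karl Taylor: $128.45
  Ivan Wilson: $105.87
  Heidi Brown: $51.60

Top spender: Karl Taylor ($128.45)

Karl Taylor ($128.45)


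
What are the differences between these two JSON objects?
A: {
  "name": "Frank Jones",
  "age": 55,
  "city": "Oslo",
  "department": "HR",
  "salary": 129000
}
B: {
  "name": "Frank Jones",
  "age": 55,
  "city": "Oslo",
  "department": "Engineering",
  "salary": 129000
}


Comparing each field (in key order):
  name: same
  age: same
  city: same
  department: DIFFERENT
  salary: same
Differences:
  department: HR -> Engineering

1 field(s) changed

1 change: department


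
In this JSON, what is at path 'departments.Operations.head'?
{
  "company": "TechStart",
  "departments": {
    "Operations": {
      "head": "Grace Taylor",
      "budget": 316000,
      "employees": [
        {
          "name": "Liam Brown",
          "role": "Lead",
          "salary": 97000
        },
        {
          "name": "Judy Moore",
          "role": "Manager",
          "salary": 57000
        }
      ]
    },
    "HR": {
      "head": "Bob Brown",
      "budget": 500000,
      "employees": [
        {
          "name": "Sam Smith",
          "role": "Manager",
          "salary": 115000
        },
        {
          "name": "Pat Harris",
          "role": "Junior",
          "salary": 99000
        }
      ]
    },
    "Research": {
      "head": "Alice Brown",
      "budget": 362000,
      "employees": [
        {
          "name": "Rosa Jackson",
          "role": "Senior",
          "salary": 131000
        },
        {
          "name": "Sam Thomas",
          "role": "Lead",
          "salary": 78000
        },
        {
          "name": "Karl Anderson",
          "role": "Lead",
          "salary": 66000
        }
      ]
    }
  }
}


Path: departments.Operations.head

Navigate:
  -> departments
  -> Operations
  -> head = 'Grace Taylor'

Grace Taylor


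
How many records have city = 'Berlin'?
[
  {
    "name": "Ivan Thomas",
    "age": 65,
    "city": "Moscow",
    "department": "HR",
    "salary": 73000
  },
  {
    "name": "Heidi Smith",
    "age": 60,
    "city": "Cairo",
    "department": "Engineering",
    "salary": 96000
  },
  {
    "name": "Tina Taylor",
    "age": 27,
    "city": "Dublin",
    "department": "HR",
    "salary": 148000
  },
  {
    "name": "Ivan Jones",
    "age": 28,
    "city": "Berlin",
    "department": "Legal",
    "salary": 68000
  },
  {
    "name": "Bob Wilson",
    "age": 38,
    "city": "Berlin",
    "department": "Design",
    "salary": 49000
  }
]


Data: 5 records
Condition: city = 'Berlin'

Checking each record:
  Ivan Thomas: Moscow
  Heidi Smith: Cairo
  Tina Taylor: Dublin
  Ivan Jones: Berlin MATCH
  Bob Wilson: Berlin MATCH

Count: 2

2


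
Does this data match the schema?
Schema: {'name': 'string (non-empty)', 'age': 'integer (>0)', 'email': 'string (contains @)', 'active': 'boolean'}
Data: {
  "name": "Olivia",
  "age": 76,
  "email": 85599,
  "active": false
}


Validating each field against schema:
  name: OK (non-empty string)
  age: OK (positive integer)
  email: FAIL (85599 is not a string)
  active: OK (boolean)

Result: INVALID (1 error: email)

INVALID (1 error: email)


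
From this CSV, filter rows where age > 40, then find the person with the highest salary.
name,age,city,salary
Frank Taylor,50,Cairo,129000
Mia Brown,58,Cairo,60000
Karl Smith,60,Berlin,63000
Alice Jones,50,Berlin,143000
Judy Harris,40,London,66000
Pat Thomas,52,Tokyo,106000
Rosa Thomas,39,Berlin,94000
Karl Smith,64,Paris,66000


Filter: age > 40
Sort by: salary (descending)

Filtered records (6):
  Alice Jones, age 50, salary $143000
  Frank Taylor, age 50, salary $129000
  Pat Thomas, age 52, salary $106000
  Karl Smith, age 64, salary $66000
  Karl Smith, age 60, salary $63000
  Mia Brown, age 58, salary $60000

Highest salary: Alice Jones ($143000)

Alice Jones


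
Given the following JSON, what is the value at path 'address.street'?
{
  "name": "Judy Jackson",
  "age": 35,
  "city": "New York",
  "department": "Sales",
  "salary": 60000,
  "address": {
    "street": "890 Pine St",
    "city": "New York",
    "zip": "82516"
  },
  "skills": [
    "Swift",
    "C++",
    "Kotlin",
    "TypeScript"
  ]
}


Query: address.street
Path: address -> street
Value: 890 Pine St

890 Pine St


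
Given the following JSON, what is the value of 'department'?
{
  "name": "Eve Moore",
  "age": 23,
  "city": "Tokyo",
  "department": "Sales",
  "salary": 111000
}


Looking up field 'department'
Value: Sales

Sales


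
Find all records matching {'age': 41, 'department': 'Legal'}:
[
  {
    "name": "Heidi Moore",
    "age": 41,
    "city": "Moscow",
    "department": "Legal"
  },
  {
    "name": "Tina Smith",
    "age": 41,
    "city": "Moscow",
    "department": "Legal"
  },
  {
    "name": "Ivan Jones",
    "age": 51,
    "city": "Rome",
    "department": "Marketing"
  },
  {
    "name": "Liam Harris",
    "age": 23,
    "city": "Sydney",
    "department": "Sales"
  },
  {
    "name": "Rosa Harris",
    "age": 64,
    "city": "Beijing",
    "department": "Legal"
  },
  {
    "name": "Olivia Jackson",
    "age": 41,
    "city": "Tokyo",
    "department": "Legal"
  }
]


Search criteria: {'age': 41, 'department': 'Legal'}

Checking 6 records:
  Heidi Moore: {age: 41, department: Legal} <-- MATCH
  Tina Smith: {age: 41, department: Legal} <-- MATCH
  Ivan Jones: {age: 51, department: Marketing}
  Liam Harris: {age: 23, department: Sales}
  Rosa Harris: {age: 64, department: Legal}
  Olivia Jackson: {age: 41, department: Legal} <-- MATCH

Matches: ["Heidi Moore", "Tina Smith", "Olivia Jackson"]

["Heidi Moore", "Tina Smith", "Olivia Jackson"]


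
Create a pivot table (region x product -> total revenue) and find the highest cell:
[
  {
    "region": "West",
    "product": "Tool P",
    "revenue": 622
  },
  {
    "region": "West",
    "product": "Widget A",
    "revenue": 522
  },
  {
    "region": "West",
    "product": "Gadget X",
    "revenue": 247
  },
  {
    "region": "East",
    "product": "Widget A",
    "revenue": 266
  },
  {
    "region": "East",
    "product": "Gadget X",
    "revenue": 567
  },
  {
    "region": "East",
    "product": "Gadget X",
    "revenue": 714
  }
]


Pivot: region (rows) x product (columns) -> total revenue

     Gadget X      Tool P        Widget A    
East          1281             0           266  
West           247           622           522  

Highest: East / Gadget X = $1281

East / Gadget X = $1281


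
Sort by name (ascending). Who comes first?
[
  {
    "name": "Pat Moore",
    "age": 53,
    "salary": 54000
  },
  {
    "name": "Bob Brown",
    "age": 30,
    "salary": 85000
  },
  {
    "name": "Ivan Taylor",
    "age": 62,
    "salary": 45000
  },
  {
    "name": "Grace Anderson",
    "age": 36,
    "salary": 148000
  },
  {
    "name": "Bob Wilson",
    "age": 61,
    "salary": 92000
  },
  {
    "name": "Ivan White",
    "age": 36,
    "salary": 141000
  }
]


Sort by: name (ascending)

Sorted order:
  1. Bob Brown (name = Bob Brown)
  2. Bob Wilson (name = Bob Wilson)
  3. Grace Anderson (name = Grace Anderson)
  4. Ivan Taylor (name = Ivan Taylor)
  5. Ivan White (name = Ivan White)
  6. Pat Moore (name = Pat Moore)

First: Bob Brown

Bob Brown


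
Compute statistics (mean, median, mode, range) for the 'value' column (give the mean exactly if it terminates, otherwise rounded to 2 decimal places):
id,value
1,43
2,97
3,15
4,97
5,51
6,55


Data: [43, 97, 15, 97, 51, 55]
Count: 6
Sum: 358
Mean: 358/6 ≈ 59.67 (rounded to 2 decimal places)
Sorted: [15, 43, 51, 55, 97, 97]
Median: 53.0
Mode: 97 (2 times)
Range: 97 - 15 = 82
Min: 15, Max: 97

mean≈59.67, median=53.0, mode=97, range=82


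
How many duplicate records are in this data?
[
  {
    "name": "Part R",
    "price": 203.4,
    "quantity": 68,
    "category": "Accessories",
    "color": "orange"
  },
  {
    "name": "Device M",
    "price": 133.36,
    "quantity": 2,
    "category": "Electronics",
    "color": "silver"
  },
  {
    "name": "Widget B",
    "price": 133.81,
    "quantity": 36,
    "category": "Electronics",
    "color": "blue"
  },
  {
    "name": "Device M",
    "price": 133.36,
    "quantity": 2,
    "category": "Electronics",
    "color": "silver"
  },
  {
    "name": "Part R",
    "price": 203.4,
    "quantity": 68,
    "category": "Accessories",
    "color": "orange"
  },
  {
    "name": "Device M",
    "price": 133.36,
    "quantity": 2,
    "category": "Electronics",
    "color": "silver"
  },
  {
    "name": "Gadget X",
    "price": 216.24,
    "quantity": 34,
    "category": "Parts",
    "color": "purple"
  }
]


Checking 7 records for duplicates:

  Row 1: Part R ($203.4, qty 68)
  Row 2: Device M ($133.36, qty 2)
  Row 3: Widget B ($133.81, qty 36)
  Row 4: Device M ($133.36, qty 2) <-- DUPLICATE
  Row 5: Part R ($203.4, qty 68) <-- DUPLICATE
  Row 6: Device M ($133.36, qty 2) <-- DUPLICATE
  Row 7: Gadget X ($216.24, qty 34)

Duplicates found: 3
Unique records: 4

3 duplicates, 4 unique


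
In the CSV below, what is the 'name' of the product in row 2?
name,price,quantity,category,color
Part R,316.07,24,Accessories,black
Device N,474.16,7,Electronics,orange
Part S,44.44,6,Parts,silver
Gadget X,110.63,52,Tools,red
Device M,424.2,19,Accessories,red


Query: Row 2 ('Device N'), column 'name'
Value: Device N

Device N


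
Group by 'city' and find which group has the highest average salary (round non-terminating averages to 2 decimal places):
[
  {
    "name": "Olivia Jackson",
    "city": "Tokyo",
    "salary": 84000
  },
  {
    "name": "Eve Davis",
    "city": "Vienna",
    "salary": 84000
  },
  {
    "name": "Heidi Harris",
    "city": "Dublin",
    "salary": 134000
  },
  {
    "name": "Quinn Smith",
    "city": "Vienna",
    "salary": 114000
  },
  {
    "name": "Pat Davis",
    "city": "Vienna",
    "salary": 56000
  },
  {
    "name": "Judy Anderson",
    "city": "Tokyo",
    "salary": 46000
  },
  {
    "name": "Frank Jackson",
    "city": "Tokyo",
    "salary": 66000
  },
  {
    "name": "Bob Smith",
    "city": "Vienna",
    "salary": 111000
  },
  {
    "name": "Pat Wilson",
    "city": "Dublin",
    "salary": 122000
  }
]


Group by: city

Groups:
  Dublin: 2 people, avg salary = 256000/2 = $128000
  Tokyo: 3 people, avg salary = 196000/3 ≈ $65333.33
  Vienna: 4 people, avg salary = 365000/4 = $91250

Highest average salary: Dublin ($128000)

Dublin ($128000)


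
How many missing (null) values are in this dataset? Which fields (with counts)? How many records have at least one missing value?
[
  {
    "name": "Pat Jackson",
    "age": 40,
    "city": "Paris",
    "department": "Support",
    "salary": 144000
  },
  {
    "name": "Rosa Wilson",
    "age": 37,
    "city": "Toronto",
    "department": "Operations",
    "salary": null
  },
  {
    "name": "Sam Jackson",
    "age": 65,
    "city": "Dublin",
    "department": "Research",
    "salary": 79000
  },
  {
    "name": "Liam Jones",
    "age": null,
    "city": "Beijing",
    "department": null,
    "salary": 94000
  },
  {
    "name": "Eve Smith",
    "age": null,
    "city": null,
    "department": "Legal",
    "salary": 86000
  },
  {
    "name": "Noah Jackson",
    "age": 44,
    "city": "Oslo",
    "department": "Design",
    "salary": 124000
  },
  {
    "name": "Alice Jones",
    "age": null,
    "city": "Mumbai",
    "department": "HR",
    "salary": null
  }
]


Checking for missing (null) values in 7 records:

  Pat Jackson: complete
  Rosa Wilson: salary
  Sam Jackson: complete
  Liam Jones: age, department
  Eve Smith: age, city
  Noah Jackson: complete
  Alice Jones: age, salary

Per field:
  name: 0 missing
  age: 3 missing
  city: 1 missing
  department: 1 missing
  salary: 2 missing

Total missing values: 7
Records with any missing: 4

7 missing values (age: 3, city: 1, department: 1, salary: 2); 4 incomplete records


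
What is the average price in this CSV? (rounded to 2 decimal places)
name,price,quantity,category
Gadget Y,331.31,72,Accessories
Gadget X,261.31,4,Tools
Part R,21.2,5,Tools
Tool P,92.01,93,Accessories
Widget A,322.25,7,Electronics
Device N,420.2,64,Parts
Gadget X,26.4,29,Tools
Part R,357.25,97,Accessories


Computing average price:
Values: [331.31, 261.31, 21.2, 92.01, 322.25, 420.2, 26.4, 357.25]
Sum = 1831.93
Count = 8
Average = 1831.93/8 = 228.99125 exactly -> 228.99 (rounded half-up to 2 decimal places)

228.99


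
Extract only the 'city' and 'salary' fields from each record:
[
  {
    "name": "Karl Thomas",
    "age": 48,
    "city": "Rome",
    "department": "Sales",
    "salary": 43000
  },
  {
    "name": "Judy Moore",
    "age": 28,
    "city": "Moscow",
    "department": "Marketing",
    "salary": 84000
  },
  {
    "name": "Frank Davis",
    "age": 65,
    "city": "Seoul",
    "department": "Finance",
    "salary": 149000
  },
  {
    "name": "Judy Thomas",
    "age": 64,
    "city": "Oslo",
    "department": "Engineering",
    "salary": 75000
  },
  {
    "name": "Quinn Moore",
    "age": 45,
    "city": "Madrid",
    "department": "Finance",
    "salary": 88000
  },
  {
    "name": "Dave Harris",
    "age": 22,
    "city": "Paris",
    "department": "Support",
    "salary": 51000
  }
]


Original: 6 records with fields: name, age, city, department, salary
Keep: ['city', 'salary']
Drop: ['name', 'age', 'department']
Result: 6 records, 2 fields each

[
  {
    "city": "Rome",
    "salary": 43000
  },
  {
    "city": "Moscow",
    "salary": 84000
  },
  {
    "city": "Seoul",
    "salary": 149000
  },
  {
    "city": "Oslo",
    "salary": 75000
  },
  {
    "city": "Madrid",
    "salary": 88000
  },
  {
    "city": "Paris",
    "salary": 51000
  }
]


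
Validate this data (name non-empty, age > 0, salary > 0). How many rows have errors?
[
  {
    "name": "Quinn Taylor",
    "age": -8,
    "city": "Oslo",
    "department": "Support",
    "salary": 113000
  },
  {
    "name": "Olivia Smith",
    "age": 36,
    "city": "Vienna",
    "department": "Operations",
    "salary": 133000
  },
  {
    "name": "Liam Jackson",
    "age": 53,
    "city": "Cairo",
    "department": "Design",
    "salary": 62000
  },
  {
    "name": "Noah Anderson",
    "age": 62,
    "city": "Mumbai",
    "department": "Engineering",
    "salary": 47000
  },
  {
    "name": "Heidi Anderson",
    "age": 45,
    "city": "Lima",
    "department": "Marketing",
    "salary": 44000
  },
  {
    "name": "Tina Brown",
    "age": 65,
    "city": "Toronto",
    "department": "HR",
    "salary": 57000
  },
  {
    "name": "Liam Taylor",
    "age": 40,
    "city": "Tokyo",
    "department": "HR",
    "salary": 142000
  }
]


Validating 7 records:
Rules: name non-empty, age > 0, salary > 0

  Row 1 (Quinn Taylor): negative age: -8
  Row 2 (Olivia Smith): OK
  Row 3 (Liam Jackson): OK
  Row 4 (Noah Anderson): OK
  Row 5 (Heidi Anderson): OK
  Row 6 (Tina Brown): OK
  Row 7 (Liam Taylor): OK

Total errors: 1

1 errors


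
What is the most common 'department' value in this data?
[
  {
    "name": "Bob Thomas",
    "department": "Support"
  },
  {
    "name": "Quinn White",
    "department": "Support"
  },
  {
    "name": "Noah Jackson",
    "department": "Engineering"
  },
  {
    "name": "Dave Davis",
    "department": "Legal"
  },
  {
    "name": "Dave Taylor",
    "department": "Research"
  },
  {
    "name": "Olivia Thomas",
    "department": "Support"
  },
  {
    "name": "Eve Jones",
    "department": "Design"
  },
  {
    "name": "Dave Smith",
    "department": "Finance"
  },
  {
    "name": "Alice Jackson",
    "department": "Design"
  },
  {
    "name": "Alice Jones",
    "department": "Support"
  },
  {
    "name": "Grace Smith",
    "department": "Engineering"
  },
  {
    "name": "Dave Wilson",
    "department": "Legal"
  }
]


Counting 'department' values across 12 records:

  Support: 4 ####
  Engineering: 2 ##
  Legal: 2 ##
  Design: 2 ##
  Research: 1 #
  Finance: 1 #

Most common: Support (4 times)

Support (4 times)


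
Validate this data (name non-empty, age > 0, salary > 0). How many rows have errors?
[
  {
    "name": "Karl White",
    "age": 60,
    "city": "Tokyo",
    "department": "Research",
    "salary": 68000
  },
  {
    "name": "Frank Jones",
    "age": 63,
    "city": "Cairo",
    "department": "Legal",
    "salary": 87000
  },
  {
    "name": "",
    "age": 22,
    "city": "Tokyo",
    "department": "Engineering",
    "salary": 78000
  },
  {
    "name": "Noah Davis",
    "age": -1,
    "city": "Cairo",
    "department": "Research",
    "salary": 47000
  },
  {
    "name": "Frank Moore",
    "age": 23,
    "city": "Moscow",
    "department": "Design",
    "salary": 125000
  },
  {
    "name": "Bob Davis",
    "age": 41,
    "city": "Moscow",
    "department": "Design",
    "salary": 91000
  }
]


Validating 6 records:
Rules: name non-empty, age > 0, salary > 0

  Row 1 (Karl White): OK
  Row 2 (Frank Jones): OK
  Row 3 (???): empty name
  Row 4 (Noah Davis): negative age: -1
  Row 5 (Frank Moore): OK
  Row 6 (Bob Davis): OK

Total errors: 2

2 errors


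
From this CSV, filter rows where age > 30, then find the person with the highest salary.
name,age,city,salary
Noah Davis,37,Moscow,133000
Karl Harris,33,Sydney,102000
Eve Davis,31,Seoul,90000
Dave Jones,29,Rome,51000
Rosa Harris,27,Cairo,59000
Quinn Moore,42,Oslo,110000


Filter: age > 30
Sort by: salary (descending)

Filtered records (4):
  Noah Davis, age 37, salary $133000
  Quinn Moore, age 42, salary $110000
  Karl Harris, age 33, salary $102000
  Eve Davis, age 31, salary $90000

Highest salary: Noah Davis ($133000)

Noah Davis


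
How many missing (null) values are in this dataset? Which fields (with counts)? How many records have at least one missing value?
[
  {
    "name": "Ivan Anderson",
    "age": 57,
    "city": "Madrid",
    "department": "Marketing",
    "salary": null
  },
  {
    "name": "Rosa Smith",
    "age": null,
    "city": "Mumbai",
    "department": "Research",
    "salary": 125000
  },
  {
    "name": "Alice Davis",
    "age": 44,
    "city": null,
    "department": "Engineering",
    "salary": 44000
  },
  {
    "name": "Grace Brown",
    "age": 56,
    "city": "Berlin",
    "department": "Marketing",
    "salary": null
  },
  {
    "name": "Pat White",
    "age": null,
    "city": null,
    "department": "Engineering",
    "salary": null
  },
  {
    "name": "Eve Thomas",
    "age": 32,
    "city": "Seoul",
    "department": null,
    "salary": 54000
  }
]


Checking for missing (null) values in 6 records:

  Ivan Anderson: salary
  Rosa Smith: age
  Alice Davis: city
  Grace Brown: salary
  Pat White: age, city, salary
  Eve Thomas: department

Per field:
  name: 0 missing
  age: 2 missing
  city: 2 missing
  department: 1 missing
  salary: 3 missing

Total missing values: 8
Records with any missing: 6

8 missing values (age: 2, city: 2, department: 1, salary: 3); 6 incomplete records


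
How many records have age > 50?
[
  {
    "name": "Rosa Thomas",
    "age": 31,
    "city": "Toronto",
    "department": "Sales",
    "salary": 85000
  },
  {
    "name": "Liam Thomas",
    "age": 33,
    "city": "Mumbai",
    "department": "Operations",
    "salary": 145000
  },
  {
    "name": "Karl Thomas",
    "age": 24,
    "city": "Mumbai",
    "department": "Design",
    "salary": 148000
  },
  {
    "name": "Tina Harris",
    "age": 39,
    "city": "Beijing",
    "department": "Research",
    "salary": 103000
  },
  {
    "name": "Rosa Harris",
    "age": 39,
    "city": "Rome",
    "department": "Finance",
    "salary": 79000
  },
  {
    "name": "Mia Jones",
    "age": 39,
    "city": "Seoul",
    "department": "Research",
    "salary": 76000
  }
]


Data: 6 records
Condition: age > 50

Checking each record:
  Rosa Thomas: 31
  Liam Thomas: 33
  Karl Thomas: 24
  Tina Harris: 39
  Rosa Harris: 39
  Mia Jones: 39

Count: 0

0


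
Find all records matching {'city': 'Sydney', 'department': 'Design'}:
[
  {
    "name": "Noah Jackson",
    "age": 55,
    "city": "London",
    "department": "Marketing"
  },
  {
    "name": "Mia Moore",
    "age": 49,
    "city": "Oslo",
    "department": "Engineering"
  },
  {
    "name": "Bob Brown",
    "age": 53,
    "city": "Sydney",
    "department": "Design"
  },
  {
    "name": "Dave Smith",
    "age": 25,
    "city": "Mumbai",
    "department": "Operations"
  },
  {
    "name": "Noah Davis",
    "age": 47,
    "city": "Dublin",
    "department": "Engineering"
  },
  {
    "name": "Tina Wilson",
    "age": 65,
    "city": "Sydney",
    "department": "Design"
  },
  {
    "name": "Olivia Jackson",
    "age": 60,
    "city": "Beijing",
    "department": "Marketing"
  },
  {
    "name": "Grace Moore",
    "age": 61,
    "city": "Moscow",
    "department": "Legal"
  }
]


Search criteria: {'city': 'Sydney', 'department': 'Design'}

Checking 8 records:
  Noah Jackson: {city: London, department: Marketing}
  Mia Moore: {city: Oslo, department: Engineering}
  Bob Brown: {city: Sydney, department: Design} <-- MATCH
  Dave Smith: {city: Mumbai, department: Operations}
  Noah Davis: {city: Dublin, department: Engineering}
  Tina Wilson: {city: Sydney, department: Design} <-- MATCH
  Olivia Jackson: {city: Beijing, department: Marketing}
  Grace Moore: {city: Moscow, department: Legal}

Matches: ["Bob Brown", "Tina Wilson"]

["Bob Brown", "Tina Wilson"]


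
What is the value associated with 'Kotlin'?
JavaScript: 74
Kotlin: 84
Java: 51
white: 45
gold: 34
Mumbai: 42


Looking up key 'Kotlin'
Value: 84

84


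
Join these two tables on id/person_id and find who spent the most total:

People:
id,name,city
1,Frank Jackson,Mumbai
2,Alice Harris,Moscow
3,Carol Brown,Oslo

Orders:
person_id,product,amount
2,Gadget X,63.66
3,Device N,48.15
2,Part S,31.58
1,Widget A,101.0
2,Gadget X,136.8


Join on: people.id = orders.person_id

Joined rows:
  Alice Harris (Moscow) bought Gadget X for $63.66
  Carol Brown (Oslo) bought Device N for $48.15
  Alice Harris (Moscow) bought Part S for $31.58
  Frank Jackson (Mumbai) bought Widget A for $101.0
  Alice Harris (Moscow) bought Gadget X for $136.8

Total per person:
  Alice Harris: $232.04
  Frank Jackson: $101.00
  Carol Brown: $48.15

Top spender: Alice Harris ($232.04)

Alice Harris ($232.04)


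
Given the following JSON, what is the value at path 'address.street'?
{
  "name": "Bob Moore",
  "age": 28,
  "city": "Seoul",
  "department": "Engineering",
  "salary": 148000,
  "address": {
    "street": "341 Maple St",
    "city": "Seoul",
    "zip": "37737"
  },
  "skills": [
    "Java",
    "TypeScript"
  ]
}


Query: address.street
Path: address -> street
Value: 341 Maple St

341 Maple St


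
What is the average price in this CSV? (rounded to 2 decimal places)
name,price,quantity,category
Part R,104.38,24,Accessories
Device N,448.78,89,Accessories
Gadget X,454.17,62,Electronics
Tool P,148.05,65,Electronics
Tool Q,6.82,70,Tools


Computing average price:
Values: [104.38, 448.78, 454.17, 148.05, 6.82]
Sum = 1162.20
Count = 5
Average = 1162.20/5 = 232.44

232.44


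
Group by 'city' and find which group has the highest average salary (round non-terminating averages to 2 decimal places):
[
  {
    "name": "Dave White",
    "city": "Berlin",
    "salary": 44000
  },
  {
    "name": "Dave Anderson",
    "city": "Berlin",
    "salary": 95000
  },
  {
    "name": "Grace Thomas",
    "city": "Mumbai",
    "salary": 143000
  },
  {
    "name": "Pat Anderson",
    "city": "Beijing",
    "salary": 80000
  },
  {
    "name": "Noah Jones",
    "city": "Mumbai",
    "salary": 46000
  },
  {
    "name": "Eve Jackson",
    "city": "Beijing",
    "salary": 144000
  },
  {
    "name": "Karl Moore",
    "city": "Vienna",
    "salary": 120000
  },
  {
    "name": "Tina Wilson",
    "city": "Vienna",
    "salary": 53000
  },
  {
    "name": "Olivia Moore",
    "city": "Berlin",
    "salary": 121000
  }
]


Group by: city

Groups:
  Beijing: 2 people, avg salary = 224000/2 = $112000
  Berlin: 3 people, avg salary = 260000/3 ≈ $86666.67
  Mumbai: 2 people, avg salary = 189000/2 = $94500
  Vienna: 2 people, avg salary = 173000/2 = $86500

Highest average salary: Beijing ($112000)

Beijing ($112000)
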